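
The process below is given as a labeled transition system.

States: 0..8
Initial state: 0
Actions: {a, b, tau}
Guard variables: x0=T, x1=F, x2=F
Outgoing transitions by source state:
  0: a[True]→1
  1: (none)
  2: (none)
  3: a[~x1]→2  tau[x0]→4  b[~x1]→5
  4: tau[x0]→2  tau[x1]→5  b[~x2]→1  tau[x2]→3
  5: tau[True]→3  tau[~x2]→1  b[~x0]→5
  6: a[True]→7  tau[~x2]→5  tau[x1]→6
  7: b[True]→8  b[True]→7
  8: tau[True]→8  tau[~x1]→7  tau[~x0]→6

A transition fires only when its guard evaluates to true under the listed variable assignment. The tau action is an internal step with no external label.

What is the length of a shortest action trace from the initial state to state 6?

Answer: UNREACHABLE

Analysis:
BFS to 6:
  Layer 0: {0}
  Layer 1: {1}
6 never appears.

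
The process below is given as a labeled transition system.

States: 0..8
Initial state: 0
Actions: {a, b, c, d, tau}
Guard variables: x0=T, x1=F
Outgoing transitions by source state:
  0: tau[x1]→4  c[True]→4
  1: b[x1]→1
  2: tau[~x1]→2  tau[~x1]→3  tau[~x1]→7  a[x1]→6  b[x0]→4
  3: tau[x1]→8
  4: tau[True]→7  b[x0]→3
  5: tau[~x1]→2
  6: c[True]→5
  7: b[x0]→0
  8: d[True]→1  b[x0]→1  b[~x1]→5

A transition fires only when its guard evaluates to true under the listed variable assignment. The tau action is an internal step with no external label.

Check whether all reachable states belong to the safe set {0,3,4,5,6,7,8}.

Answer: INVARIANT HOLDS

Working:
Allowed set {0,3,4,5,6,7,8}
Reachable = {0,3,4,7}
  0: ok
  3: ok
  4: ok
  7: ok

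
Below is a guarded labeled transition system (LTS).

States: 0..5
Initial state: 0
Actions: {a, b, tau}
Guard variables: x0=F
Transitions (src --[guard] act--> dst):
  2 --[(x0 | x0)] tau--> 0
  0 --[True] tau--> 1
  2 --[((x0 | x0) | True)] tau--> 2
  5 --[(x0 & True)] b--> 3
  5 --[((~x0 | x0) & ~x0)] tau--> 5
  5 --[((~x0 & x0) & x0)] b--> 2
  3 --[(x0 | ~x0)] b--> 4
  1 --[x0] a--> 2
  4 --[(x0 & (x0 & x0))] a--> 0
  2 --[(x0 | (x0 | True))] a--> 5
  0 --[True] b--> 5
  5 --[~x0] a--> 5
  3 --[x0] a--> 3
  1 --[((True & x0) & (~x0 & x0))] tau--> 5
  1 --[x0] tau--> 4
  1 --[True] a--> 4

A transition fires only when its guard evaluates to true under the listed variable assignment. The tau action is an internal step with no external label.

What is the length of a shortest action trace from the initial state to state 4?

BFS to 4:
  depth 0: {0}
  depth 1: {1,5}
  depth 2: {4}
first hit 4 at d=2 via tau·a

Answer: 2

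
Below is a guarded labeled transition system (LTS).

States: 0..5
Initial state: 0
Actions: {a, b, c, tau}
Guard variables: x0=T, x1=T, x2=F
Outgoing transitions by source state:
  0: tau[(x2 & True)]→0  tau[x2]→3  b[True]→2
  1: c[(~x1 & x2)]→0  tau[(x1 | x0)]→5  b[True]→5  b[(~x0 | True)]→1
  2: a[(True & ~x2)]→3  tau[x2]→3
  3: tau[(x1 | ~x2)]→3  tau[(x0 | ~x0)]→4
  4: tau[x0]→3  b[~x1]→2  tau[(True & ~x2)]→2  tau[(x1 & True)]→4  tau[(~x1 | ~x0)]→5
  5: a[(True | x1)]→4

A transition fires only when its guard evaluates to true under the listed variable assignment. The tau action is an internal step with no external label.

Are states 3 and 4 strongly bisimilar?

Refine partition for ~:
  round 0: {{0,1,2,3,4,5}}
  round 1: {{0},{1},{2,5},{3,4}}
  round 2: {{0},{1},{2,5},{3},{4}}
  round 3: {{0},{1},{2},{3},{4},{5}}
6 equivalence class(es) (converged in 4)
[3]={3}  [4]={4}

Answer: NOT BISIMILAR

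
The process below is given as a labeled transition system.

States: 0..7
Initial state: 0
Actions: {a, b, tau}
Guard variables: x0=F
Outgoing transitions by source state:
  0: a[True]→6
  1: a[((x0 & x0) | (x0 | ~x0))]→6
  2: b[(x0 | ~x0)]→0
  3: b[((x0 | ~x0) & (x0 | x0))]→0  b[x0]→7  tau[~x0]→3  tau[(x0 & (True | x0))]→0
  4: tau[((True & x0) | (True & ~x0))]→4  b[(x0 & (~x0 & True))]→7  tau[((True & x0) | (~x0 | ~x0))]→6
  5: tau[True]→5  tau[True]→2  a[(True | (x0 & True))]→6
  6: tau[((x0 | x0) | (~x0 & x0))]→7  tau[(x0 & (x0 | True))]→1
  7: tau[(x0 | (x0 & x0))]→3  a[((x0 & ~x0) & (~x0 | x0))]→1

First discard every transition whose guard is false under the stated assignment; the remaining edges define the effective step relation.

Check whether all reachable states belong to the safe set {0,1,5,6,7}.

Safe = {0,1,5,6,7}
Reachable = {0,6}
  0: safe
  6: safe

Answer: INVARIANT HOLDS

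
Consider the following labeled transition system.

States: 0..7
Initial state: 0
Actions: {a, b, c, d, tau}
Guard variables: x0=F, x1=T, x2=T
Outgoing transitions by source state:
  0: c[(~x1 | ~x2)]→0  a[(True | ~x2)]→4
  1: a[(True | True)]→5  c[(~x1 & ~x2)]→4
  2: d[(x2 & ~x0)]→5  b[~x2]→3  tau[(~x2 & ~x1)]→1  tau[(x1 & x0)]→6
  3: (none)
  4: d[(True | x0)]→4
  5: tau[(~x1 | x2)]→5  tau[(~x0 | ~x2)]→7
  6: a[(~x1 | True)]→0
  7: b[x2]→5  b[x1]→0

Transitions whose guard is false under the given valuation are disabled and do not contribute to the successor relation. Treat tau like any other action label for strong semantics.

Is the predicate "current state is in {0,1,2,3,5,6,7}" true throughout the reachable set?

Answer: INVARIANT VIOLATED at state 4

Analysis:
Inv-set: {0,1,2,3,5,6,7}
Reachable = {0,4}
  0: safe
  4: outside
reach 4 via a — violates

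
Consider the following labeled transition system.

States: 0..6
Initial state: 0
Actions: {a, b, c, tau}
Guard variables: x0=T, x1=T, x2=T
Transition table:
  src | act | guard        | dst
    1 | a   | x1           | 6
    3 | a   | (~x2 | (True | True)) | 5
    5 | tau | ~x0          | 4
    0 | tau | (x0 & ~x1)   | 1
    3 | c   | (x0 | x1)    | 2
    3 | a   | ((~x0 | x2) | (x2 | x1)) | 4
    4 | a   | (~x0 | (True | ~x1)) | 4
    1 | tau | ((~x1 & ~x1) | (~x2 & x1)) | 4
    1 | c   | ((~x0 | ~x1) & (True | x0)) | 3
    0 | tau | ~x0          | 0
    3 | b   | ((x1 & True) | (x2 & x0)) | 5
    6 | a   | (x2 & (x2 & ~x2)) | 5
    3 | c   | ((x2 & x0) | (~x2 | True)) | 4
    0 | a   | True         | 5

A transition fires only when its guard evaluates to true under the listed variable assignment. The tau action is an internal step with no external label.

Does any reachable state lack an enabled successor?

Reach set: {0,5}
  0: a→5  [deg 1]
  5: ∅  [STUCK]
witness 5: a

Answer: DEADLOCK at state 5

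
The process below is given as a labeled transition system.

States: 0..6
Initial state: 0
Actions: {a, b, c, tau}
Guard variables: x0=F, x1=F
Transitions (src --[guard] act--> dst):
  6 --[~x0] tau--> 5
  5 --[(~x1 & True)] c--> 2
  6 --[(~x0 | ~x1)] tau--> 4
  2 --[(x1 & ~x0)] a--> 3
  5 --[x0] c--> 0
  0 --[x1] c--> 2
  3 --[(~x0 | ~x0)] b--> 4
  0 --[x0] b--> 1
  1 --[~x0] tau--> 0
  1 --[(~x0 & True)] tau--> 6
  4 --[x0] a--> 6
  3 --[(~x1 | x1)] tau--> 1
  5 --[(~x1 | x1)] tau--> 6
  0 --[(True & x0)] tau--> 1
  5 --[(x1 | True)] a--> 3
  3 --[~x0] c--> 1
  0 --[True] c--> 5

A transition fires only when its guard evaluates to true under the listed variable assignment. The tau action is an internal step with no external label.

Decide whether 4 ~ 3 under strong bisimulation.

Answer: NOT BISIMILAR

Trace:
Refine partition for ~:
  π0 = {{0,1,2,3,4,5,6}}
  π1 = {{0},{1,6},{2,4},{3},{5}}
  π2 = {{0},{1},{2,4},{3},{5},{6}}
stable after 3 split(s): 6 block(s)
[4]={2,4}  [3]={3}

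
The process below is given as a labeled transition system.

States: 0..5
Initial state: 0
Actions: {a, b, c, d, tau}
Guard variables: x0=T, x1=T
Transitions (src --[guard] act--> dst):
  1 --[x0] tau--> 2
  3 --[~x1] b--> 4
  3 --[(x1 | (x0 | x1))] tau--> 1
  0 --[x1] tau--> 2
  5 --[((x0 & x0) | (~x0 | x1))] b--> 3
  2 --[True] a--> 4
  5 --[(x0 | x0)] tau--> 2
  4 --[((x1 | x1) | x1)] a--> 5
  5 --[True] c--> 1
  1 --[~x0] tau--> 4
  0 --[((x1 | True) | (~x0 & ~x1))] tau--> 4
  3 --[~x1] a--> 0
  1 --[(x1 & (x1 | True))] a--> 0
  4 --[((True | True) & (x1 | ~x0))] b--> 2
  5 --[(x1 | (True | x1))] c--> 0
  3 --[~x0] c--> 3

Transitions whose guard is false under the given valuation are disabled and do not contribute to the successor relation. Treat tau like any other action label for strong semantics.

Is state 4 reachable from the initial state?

Guard filter leaves 12 enabled edge(s).
L0 = {0}
L1 = {2,4}  now seen {0,2,4}
L2 = {5}  now seen {0,2,4,5}
L3 = {1,3}  now seen {0,1,2,3,4,5}
Reach set: {0,1,2,3,4,5}
trace reaching 4: tau

Answer: REACHABLE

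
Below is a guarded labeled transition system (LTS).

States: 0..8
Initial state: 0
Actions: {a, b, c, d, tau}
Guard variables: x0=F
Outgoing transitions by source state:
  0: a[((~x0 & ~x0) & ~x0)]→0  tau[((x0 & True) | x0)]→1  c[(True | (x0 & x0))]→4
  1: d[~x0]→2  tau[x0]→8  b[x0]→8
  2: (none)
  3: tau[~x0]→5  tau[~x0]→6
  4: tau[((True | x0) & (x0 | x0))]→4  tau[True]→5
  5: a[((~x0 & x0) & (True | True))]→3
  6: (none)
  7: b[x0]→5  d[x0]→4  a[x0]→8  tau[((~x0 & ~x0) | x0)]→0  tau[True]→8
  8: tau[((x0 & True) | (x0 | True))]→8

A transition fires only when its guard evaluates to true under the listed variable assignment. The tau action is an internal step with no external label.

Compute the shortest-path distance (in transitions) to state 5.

Answer: 2

Analysis:
BFS to 5:
  depth 0: {0}
  depth 1: {4}
  depth 2: {5}
5 enters at depth 2; path c·tau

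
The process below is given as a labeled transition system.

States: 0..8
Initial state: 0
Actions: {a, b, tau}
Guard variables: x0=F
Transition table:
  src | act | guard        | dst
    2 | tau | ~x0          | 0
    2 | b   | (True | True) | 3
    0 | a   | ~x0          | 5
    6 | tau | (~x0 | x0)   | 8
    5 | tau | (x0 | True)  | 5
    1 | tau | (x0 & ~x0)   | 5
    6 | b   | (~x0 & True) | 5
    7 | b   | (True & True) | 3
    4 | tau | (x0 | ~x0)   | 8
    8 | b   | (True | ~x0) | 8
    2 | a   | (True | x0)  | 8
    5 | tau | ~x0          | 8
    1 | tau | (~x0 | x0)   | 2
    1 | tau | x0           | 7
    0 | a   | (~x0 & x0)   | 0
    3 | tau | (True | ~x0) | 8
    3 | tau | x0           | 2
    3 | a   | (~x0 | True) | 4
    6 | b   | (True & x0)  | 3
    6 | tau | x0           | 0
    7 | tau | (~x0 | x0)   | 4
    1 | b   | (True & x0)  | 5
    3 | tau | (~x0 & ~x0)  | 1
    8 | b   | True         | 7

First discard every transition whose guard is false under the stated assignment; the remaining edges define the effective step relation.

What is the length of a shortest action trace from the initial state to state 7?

Layered search for 7:
  Layer 0: {0}
  Layer 1: {5}
  Layer 2: {8}
  Layer 3: {7}
first hit 7 at d=3 via a·tau·b

Answer: 3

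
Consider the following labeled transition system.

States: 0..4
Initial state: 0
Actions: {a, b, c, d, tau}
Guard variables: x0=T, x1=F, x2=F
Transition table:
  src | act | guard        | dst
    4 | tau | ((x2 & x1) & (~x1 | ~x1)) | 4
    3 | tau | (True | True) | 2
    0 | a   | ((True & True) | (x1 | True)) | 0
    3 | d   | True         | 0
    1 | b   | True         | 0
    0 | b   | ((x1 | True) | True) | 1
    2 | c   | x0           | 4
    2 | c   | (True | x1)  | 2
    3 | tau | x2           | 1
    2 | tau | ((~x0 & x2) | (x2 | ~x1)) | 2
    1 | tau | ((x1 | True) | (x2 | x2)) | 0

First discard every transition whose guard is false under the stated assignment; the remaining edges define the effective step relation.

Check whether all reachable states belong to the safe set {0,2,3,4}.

Answer: INVARIANT VIOLATED at state 1

Analysis:
Inv-set: {0,2,3,4}
Reach set: {0,1}
  0: ✓
  1: outside
witness against invariant: b → 1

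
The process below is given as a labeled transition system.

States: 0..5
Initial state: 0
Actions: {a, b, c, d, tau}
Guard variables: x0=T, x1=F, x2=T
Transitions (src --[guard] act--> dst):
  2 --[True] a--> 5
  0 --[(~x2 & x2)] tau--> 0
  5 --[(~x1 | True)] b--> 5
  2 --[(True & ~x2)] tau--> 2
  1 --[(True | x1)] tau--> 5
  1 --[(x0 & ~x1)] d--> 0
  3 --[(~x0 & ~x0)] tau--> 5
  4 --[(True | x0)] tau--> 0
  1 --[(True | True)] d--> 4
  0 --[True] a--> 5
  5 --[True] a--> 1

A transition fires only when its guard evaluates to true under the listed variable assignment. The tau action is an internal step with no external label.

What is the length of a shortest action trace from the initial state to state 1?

Breadth-first toward 1:
  depth 0: {0}
  depth 1: {5}
  depth 2: {1}
depth(1)=2, e.g. a·a

Answer: 2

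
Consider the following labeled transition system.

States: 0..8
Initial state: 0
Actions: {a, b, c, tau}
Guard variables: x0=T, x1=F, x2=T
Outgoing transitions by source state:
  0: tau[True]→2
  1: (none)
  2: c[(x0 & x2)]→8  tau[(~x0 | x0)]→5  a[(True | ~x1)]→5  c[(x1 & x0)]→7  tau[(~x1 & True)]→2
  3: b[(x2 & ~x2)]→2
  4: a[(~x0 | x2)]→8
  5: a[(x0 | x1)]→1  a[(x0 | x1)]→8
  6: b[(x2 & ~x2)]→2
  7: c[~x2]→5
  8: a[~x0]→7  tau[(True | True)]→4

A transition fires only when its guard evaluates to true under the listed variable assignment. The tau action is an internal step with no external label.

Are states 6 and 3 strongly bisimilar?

Compute ~ classes (split until stable):
  round 0: {{0,1,2,3,4,5,6,7,8}}
  round 1: {{0,8},{1,3,6,7},{2},{4,5}}
  round 2: {{0},{1,3,6,7},{2},{4},{5},{8}}
stable after 3 split(s): 6 block(s)
[6]={1,3,6,7}  [3]={1,3,6,7}

Answer: BISIMILAR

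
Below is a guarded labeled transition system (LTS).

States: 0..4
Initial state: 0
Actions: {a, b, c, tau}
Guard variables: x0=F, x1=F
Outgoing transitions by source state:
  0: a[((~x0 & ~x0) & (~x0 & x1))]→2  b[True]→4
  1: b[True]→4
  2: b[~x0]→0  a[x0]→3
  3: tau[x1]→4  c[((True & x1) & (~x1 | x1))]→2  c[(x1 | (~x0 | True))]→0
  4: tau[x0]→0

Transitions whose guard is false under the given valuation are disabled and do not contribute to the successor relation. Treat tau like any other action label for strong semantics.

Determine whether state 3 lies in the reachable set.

Answer: UNREACHABLE

Working:
Guard filter leaves 4 enabled edge(s).
Layer 0: {0}
Layer 1: {4}  now seen {0,4}
Reach set: {0,4}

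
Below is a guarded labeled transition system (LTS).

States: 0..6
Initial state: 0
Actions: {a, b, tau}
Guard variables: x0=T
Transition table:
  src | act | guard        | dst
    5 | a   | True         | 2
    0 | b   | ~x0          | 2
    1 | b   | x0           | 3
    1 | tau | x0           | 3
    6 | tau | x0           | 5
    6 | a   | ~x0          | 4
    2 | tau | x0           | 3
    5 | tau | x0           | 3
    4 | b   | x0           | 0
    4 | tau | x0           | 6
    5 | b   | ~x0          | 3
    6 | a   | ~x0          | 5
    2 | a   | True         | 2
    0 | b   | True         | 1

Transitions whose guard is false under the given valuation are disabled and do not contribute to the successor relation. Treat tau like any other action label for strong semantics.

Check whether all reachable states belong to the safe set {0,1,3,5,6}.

Answer: INVARIANT HOLDS

Analysis:
Inv-set: {0,1,3,5,6}
Reach set: {0,1,3}
  0: safe
  1: safe
  3: safe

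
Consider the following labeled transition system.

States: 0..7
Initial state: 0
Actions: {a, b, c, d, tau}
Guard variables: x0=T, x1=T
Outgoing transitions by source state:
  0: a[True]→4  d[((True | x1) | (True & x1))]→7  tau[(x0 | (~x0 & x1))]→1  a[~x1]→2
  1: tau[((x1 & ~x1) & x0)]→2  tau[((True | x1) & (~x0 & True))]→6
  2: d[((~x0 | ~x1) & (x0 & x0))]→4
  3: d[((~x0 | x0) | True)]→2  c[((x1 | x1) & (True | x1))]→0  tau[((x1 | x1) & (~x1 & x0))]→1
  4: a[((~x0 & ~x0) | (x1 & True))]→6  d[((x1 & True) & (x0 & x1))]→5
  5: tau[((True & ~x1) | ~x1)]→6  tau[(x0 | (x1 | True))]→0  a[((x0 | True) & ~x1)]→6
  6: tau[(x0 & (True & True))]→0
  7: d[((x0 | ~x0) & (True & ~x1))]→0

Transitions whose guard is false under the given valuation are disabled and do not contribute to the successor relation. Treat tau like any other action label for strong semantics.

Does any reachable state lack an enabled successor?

Answer: DEADLOCK at state 1

Trace:
Reachable = {0,1,4,5,6,7}
  0: a→4  d→7  tau→1  [deg 3]
  1: ∅  [STUCK]
  4: a→6  d→5  [deg 2]
  5: tau→0  [deg 1]
  6: tau→0  [deg 1]
  7: ∅  [STUCK]
Path to 1: tau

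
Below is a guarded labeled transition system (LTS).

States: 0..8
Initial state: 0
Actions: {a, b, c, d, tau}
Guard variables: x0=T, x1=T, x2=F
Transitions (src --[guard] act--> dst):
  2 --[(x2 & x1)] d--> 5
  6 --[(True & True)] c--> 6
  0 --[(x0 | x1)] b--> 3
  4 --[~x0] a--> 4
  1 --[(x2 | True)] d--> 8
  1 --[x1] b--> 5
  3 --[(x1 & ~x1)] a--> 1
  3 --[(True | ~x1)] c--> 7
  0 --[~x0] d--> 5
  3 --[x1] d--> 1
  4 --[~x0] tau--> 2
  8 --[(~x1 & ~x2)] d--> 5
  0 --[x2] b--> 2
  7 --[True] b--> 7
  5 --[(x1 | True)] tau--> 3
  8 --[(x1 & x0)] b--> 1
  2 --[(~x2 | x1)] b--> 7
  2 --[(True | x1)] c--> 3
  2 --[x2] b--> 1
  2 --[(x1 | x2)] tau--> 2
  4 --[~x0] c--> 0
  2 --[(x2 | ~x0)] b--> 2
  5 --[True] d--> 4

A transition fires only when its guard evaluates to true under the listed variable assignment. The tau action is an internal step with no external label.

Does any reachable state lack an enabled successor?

R = {0,1,3,4,5,7,8}
  0: b→3  [deg 1]
  1: b→5  d→8  [deg 2]
  3: c→7  d→1  [deg 2]
  4: ∅  [STUCK]
  5: d→4  tau→3  [deg 2]
  7: b→7  [deg 1]
  8: b→1  [deg 1]
trace reaching 4: b·d·b·d

Answer: DEADLOCK at state 4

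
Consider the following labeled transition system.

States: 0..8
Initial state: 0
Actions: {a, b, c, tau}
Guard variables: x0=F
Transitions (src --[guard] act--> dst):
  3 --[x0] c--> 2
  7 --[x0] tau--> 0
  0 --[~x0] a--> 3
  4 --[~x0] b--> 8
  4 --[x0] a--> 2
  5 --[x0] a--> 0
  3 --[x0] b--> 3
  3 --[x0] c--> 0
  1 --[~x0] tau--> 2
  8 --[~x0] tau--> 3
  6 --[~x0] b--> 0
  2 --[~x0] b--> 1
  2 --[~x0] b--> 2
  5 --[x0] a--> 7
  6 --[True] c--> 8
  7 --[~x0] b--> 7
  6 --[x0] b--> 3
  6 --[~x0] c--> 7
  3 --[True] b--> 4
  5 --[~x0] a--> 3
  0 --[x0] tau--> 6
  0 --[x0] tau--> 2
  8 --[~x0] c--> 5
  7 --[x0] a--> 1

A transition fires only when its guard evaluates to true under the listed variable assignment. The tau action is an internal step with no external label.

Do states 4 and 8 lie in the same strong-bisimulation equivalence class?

Answer: NOT BISIMILAR

Trace:
Refine partition for ~:
  P[0] = {{0,1,2,3,4,5,6,7,8}}
  P[1] = {{0,5},{1},{2,3,4,7},{6},{8}}
  P[2] = {{0,5},{1},{2},{3,7},{4},{6},{8}}
  P[3] = {{0,5},{1},{2},{3},{4},{6},{7},{8}}
stable after 4 split(s): 8 block(s)
4∈{4}, 8∈{8}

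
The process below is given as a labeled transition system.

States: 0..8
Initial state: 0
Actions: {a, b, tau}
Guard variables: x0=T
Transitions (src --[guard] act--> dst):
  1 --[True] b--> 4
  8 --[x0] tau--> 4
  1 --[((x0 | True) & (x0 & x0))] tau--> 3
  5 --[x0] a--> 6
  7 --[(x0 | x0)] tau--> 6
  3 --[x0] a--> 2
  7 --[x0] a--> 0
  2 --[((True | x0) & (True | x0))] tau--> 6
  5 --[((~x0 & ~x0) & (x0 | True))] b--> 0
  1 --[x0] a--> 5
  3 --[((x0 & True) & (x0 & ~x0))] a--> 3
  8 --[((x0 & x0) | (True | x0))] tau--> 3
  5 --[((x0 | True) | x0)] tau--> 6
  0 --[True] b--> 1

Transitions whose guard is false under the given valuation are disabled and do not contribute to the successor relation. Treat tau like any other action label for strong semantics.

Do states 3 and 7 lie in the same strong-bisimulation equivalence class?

Answer: NOT BISIMILAR

Analysis:
Bisimulation quotient by refinement:
  π0 = {{0,1,2,3,4,5,6,7,8}}
  π1 = {{0},{1},{2,8},{3},{4,6},{5,7}}
  π2 = {{0},{1},{2},{3},{4,6},{5},{7},{8}}
8 equivalence class(es) (converged in 3)
[3]={3}  [7]={7}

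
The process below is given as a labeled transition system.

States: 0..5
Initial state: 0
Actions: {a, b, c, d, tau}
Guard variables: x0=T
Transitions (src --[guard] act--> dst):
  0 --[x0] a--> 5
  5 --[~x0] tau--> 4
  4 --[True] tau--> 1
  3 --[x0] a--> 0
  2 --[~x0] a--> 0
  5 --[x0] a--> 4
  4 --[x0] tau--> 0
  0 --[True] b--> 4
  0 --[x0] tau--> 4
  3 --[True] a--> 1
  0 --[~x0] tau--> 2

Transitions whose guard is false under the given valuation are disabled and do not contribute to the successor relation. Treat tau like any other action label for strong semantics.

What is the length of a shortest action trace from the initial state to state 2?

Layered search for 2:
  L0 = {0}
  L1 = {4,5}
  L2 = {1}
2 never appears.

Answer: UNREACHABLE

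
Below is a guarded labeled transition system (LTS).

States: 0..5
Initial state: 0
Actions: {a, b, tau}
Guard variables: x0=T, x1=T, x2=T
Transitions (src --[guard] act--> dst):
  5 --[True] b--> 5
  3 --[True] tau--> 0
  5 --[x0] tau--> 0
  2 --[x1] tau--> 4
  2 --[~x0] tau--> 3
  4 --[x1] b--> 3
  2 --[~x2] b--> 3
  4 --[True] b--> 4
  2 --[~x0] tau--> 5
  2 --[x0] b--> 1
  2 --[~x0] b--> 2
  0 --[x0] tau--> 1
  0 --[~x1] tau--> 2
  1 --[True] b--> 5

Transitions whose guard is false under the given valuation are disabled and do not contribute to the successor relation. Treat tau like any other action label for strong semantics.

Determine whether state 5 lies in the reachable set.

Answer: REACHABLE

Working:
9 transition(s) survive guard evaluation.
depth 0: {0}
depth 1: {1}  cumulative {0,1}
depth 2: {5}  cumulative {0,1,5}
Reachable = {0,1,5}
witness 5: tau·b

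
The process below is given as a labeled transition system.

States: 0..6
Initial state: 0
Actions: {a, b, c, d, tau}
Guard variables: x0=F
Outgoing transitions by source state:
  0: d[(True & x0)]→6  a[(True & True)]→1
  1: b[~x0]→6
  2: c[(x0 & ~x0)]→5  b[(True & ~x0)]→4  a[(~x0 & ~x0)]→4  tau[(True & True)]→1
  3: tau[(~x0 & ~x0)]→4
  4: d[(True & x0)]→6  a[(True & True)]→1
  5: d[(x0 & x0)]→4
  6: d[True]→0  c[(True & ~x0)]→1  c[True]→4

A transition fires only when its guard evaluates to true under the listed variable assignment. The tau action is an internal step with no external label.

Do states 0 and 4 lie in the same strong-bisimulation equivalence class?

Answer: BISIMILAR

Analysis:
Bisimulation quotient by refinement:
  round 0: {{0,1,2,3,4,5,6}}
  round 1: {{0,4},{1},{2},{3},{5},{6}}
stable after 2 split(s): 6 block(s)
[0]={0,4}  [4]={0,4}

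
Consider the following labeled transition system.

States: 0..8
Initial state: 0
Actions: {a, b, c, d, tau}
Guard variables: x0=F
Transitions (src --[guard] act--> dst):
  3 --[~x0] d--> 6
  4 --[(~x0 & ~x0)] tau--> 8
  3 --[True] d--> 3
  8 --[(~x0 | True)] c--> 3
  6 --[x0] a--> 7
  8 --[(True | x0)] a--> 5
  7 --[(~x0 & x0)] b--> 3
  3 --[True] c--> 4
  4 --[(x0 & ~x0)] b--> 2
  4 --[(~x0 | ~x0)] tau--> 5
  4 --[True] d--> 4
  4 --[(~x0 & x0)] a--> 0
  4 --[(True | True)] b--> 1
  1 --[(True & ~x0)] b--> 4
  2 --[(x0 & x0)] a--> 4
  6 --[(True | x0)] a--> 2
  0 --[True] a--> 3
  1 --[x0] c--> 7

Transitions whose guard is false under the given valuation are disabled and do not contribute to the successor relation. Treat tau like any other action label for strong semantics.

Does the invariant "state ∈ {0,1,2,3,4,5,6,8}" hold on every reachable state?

Inv-set: {0,1,2,3,4,5,6,8}
Reachable = {0,1,2,3,4,5,6,8}
  0: safe
  1: safe
  2: safe
  3: safe
  4: safe
  5: safe
  6: safe
  8: safe

Answer: INVARIANT HOLDS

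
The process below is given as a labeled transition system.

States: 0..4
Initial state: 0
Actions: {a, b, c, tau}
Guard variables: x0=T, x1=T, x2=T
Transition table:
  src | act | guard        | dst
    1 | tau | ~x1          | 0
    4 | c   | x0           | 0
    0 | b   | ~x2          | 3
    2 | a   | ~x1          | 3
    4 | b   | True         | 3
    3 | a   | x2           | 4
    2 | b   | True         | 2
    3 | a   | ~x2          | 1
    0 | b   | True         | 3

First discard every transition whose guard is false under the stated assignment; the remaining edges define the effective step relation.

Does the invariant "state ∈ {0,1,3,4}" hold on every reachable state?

Safe = {0,1,3,4}
R = {0,3,4}
  0: ✓
  3: ✓
  4: ✓

Answer: INVARIANT HOLDS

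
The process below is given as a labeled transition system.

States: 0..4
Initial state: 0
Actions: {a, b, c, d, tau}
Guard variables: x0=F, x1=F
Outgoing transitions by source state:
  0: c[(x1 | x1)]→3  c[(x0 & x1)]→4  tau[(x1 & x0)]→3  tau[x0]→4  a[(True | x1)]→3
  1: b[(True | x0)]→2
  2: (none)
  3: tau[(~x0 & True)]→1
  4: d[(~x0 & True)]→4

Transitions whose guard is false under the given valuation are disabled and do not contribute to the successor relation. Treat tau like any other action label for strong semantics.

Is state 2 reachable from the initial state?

4 transition(s) survive guard evaluation.
Layer 0: {0}
Layer 1: {3}  total {0,3}
Layer 2: {1}  total {0,1,3}
Layer 3: {2}  total {0,1,2,3}
Reach set: {0,1,2,3}
witness 2: a·tau·b

Answer: REACHABLE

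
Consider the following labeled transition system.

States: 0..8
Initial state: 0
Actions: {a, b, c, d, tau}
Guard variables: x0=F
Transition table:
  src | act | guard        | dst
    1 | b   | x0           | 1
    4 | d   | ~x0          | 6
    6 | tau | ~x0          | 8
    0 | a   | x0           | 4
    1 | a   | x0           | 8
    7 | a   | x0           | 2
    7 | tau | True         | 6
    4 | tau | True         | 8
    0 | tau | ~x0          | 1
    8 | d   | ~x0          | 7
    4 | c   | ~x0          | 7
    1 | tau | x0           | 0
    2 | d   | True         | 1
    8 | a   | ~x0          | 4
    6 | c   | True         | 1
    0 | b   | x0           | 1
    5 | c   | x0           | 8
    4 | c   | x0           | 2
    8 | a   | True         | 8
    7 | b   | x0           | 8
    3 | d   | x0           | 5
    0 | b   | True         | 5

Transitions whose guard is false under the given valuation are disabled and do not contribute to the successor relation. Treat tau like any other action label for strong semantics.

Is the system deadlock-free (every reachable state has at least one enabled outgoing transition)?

Answer: DEADLOCK at state 1

Trace:
R = {0,1,5}
  0: b→5  tau→1  [2 out]
  1: ∅  [deadlock]
  5: ∅  [deadlock]
Path to 1: tau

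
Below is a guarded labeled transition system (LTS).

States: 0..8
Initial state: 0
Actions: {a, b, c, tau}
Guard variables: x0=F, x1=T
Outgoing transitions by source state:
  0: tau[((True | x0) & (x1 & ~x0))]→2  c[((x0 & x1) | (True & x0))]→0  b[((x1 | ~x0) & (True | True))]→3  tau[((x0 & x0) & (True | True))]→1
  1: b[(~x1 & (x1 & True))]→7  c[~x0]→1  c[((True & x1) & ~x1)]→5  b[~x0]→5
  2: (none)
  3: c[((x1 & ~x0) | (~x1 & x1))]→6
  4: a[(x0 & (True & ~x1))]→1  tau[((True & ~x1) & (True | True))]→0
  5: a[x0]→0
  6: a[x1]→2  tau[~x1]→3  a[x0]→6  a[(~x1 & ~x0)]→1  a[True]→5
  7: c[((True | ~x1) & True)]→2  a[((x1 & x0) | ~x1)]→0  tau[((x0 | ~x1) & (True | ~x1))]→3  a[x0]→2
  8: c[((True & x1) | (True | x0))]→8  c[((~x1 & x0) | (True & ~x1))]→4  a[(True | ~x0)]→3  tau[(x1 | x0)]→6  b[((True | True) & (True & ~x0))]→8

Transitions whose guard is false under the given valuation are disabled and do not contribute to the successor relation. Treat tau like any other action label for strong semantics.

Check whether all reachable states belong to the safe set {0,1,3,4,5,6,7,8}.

Answer: INVARIANT VIOLATED at state 2

Analysis:
Inv-set: {0,1,3,4,5,6,7,8}
Reach set: {0,2,3,5,6}
  0: safe
  2: VIOLATES
  3: safe
  5: safe
  6: safe
counterexample path to 2: tau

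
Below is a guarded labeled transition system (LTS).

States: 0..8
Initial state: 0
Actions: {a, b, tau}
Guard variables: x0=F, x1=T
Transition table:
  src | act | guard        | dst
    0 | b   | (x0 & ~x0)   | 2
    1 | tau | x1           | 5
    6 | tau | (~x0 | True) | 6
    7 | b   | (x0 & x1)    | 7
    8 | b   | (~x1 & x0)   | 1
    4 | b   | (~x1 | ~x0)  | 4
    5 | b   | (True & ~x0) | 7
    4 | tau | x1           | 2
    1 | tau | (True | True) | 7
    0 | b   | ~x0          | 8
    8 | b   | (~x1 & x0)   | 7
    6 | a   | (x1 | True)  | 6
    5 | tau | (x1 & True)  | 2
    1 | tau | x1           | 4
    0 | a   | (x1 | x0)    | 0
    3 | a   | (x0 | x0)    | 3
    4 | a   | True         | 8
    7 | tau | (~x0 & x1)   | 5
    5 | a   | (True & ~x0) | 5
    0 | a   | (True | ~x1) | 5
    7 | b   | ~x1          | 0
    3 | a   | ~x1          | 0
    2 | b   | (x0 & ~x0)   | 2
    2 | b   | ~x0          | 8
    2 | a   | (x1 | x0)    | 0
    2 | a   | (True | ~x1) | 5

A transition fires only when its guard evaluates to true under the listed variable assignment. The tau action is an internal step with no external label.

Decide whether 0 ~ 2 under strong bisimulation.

Answer: BISIMILAR

Working:
Bisimulation quotient by refinement:
  round 0: {{0,1,2,3,4,5,6,7,8}}
  round 1: {{0,2},{1,7},{3,8},{4,5},{6}}
  round 2: {{0,2},{1},{3,8},{4},{5},{6},{7}}
Fixed point at round 3; 7 class(es).
0∈{0,2}, 2∈{0,2}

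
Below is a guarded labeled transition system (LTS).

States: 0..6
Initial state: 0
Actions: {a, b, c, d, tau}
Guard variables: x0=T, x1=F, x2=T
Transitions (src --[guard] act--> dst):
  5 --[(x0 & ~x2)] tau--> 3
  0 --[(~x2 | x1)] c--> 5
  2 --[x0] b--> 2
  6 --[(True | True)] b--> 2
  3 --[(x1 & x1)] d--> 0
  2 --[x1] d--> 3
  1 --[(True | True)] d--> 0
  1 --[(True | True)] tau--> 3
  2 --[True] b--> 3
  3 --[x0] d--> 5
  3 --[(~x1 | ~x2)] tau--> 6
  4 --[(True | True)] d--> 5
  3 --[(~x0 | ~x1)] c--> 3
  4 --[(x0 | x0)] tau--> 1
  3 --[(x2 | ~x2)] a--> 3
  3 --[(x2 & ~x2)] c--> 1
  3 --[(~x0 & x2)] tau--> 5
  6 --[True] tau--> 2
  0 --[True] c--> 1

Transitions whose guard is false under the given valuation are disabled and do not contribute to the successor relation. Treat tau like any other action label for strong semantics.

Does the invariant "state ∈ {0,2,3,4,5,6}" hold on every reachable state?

Answer: INVARIANT VIOLATED at state 1

Analysis:
Safe = {0,2,3,4,5,6}
Reachable = {0,1,2,3,5,6}
  0: ok
  1: outside
  2: ok
  3: ok
  5: ok
  6: ok
reach 1 via c — violates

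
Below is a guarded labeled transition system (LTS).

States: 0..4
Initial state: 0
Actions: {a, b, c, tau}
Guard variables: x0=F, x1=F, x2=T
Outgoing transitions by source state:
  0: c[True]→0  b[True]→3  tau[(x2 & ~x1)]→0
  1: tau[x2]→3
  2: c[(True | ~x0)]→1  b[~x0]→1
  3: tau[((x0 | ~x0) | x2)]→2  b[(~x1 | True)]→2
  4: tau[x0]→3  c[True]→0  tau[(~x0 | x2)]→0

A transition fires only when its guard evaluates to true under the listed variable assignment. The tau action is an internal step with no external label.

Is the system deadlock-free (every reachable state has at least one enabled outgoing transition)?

Reach set: {0,1,2,3}
  0: b→3  c→0  tau→0  [deg 3]
  1: tau→3  [deg 1]
  2: b→1  c→1  [deg 2]
  3: b→2  tau→2  [deg 2]

Answer: DEADLOCK-FREE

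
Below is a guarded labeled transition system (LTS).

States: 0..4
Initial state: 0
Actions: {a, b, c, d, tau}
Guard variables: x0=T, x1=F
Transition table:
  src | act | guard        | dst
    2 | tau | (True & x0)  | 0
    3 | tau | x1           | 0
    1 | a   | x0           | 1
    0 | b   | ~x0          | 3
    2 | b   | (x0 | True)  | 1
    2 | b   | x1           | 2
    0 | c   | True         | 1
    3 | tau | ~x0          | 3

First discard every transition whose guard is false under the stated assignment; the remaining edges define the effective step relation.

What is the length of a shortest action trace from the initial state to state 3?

Answer: UNREACHABLE

Analysis:
Breadth-first toward 3:
  depth 0: {0}
  depth 1: {1}
3 never appears.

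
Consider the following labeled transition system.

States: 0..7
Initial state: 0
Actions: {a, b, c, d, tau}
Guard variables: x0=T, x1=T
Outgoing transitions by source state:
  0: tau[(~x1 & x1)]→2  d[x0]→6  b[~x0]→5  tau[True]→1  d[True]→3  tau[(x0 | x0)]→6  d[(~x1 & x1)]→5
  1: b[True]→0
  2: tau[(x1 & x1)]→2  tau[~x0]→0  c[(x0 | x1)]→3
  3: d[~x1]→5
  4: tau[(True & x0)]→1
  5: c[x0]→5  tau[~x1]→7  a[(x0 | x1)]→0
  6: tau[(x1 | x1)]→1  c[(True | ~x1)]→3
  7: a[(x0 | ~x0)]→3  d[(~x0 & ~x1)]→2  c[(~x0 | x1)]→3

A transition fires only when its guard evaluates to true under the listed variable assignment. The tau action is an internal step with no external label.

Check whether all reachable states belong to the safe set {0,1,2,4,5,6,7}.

Answer: INVARIANT VIOLATED at state 3

Analysis:
Allowed set {0,1,2,4,5,6,7}
Reachable = {0,1,3,6}
  0: ok
  1: ok
  3: VIOLATES
  6: ok
reach 3 via d — violates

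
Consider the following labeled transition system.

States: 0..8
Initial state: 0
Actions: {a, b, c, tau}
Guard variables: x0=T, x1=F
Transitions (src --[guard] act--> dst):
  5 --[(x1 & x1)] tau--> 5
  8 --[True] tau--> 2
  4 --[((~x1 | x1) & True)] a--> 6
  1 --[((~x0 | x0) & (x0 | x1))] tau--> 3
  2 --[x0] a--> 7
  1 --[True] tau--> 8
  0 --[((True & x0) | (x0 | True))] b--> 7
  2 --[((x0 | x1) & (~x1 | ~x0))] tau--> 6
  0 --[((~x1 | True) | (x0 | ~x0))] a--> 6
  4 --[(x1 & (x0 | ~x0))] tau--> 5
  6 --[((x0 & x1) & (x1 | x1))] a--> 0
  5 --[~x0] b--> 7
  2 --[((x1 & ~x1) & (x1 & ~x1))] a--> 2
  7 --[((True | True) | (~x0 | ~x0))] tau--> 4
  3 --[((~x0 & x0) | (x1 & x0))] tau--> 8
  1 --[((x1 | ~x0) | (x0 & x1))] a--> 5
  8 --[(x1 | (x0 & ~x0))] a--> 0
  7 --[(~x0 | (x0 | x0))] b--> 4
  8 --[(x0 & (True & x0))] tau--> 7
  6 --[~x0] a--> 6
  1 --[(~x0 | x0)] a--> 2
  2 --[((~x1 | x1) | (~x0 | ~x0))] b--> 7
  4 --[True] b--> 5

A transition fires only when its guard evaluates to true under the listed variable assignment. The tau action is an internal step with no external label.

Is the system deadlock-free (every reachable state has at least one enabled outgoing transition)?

Answer: DEADLOCK at state 5

Working:
Reachable = {0,4,5,6,7}
  0: a→6  b→7  [deg 2]
  4: a→6  b→5  [deg 2]
  5: ∅  [no exit]
  6: ∅  [no exit]
  7: b→4  tau→4  [deg 2]
witness 5: b·tau·b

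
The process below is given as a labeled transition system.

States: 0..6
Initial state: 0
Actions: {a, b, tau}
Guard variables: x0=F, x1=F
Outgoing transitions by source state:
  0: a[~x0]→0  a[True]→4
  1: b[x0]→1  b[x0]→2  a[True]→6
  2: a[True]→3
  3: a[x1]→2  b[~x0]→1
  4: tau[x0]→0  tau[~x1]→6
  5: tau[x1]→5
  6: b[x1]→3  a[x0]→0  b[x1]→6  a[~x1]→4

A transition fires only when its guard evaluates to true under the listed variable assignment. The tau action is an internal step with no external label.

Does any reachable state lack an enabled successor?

Reach set: {0,4,6}
  0: a→0  a→4  [2 exit(s)]
  4: tau→6  [1 exit(s)]
  6: a→4  [1 exit(s)]

Answer: DEADLOCK-FREE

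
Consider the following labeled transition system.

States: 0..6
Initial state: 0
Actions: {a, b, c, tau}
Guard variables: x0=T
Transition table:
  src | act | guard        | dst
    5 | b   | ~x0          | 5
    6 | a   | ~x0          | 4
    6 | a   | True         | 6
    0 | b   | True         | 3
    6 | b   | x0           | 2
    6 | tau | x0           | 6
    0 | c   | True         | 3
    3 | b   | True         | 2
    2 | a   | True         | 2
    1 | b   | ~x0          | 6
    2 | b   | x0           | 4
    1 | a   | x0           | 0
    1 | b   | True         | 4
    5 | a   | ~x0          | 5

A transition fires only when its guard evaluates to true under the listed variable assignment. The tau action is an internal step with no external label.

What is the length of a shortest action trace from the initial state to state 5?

Layered search for 5:
  depth 0: {0}
  depth 1: {3}
  depth 2: {2}
  depth 3: {4}
5 never appears.

Answer: UNREACHABLE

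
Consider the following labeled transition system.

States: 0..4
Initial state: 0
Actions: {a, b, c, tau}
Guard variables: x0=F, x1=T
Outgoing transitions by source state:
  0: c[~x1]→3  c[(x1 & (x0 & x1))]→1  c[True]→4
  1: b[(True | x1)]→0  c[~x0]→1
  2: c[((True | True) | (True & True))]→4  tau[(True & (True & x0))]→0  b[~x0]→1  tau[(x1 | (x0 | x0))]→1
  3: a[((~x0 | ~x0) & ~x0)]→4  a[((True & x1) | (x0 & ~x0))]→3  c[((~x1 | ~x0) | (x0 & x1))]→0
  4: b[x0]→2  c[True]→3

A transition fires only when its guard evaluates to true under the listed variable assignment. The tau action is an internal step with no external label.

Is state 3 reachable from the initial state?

Answer: REACHABLE

Analysis:
10 transition(s) survive guard evaluation.
Layer 0: {0}
Layer 1: {4}  total {0,4}
Layer 2: {3}  total {0,3,4}
Reachable = {0,3,4}
trace reaching 3: c·c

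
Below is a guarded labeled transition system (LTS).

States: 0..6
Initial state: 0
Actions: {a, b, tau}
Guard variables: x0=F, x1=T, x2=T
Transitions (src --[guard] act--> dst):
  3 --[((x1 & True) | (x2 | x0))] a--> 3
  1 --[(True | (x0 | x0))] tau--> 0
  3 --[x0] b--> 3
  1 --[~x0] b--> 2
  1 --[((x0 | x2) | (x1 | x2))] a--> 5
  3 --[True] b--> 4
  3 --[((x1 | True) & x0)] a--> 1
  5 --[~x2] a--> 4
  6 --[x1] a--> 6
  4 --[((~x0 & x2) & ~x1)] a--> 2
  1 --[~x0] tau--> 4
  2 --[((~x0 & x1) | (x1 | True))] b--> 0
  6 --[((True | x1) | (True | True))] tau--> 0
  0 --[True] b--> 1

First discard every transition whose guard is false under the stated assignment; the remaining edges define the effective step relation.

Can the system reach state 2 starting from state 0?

Answer: REACHABLE

Trace:
Guard filter leaves 10 enabled edge(s).
L0 = {0}
L1 = {1}  total {0,1}
L2 = {2,4,5}  total {0,1,2,4,5}
R = {0,1,2,4,5}
trace reaching 2: b·b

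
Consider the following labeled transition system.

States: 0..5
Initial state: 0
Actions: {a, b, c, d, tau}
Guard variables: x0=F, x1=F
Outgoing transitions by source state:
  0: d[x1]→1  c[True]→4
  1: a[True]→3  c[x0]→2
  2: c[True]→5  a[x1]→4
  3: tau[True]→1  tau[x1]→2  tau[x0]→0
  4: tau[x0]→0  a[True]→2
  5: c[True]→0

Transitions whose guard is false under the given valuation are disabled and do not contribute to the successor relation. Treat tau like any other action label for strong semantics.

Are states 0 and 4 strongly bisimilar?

Refine partition for ~:
  round 0: {{0,1,2,3,4,5}}
  round 1: {{0,2,5},{1,4},{3}}
  round 2: {{0},{1},{2,5},{3},{4}}
  round 3: {{0},{1},{2},{3},{4},{5}}
Fixed point at round 4; 6 class(es).
[0]={0}  [4]={4}

Answer: NOT BISIMILAR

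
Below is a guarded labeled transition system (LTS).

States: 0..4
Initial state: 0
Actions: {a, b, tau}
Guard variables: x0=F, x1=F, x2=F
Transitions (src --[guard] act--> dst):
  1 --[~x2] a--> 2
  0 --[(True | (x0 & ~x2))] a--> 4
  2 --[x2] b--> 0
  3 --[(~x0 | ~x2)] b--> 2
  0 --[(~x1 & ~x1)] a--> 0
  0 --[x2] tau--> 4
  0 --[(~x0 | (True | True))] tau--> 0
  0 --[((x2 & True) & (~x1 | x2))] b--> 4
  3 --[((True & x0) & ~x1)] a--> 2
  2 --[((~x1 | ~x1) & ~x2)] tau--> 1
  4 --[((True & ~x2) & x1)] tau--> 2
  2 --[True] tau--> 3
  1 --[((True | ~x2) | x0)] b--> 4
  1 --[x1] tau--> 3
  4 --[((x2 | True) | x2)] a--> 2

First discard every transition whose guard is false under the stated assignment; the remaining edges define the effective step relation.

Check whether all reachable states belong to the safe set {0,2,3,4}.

Answer: INVARIANT VIOLATED at state 1

Analysis:
Safe = {0,2,3,4}
Reach set: {0,1,2,3,4}
  0: safe
  1: VIOLATES
  2: safe
  3: safe
  4: safe
reach 1 via a·a·tau — violates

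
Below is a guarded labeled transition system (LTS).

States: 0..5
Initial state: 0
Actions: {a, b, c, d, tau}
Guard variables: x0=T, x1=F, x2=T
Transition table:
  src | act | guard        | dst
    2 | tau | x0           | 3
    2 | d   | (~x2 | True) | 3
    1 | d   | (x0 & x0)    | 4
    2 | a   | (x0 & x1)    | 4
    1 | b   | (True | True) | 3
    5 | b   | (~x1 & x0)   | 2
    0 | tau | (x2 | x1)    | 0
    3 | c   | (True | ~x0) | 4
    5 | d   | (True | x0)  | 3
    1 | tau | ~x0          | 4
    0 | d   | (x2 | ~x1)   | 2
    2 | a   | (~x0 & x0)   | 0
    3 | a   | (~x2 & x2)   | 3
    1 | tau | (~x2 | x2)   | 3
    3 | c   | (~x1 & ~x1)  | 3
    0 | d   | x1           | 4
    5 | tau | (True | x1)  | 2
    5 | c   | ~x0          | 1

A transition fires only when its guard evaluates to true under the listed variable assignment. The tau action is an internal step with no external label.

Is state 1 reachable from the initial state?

12 transition(s) survive guard evaluation.
Layer 0: {0}
Layer 1: {2}  total {0,2}
Layer 2: {3}  total {0,2,3}
Layer 3: {4}  total {0,2,3,4}
Reach set: {0,2,3,4}

Answer: UNREACHABLE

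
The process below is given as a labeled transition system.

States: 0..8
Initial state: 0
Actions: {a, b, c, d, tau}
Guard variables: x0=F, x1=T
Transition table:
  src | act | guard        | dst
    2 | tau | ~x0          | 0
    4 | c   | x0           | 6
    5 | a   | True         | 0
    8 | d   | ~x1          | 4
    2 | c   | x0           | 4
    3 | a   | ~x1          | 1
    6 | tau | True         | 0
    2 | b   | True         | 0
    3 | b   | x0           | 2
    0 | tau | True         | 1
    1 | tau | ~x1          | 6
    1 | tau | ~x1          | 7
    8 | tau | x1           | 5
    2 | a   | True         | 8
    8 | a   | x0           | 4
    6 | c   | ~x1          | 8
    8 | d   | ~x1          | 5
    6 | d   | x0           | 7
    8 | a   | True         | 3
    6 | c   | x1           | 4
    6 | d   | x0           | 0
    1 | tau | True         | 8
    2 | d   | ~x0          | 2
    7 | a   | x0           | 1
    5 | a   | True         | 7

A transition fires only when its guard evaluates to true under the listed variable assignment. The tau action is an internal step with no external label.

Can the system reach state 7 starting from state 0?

Guard filter leaves 12 enabled edge(s).
Layer 0: {0}
Layer 1: {1}  cumulative {0,1}
Layer 2: {8}  cumulative {0,1,8}
Layer 3: {3,5}  cumulative {0,1,3,5,8}
Layer 4: {7}  cumulative {0,1,3,5,7,8}
R = {0,1,3,5,7,8}
witness 7: tau·tau·tau·a

Answer: REACHABLE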